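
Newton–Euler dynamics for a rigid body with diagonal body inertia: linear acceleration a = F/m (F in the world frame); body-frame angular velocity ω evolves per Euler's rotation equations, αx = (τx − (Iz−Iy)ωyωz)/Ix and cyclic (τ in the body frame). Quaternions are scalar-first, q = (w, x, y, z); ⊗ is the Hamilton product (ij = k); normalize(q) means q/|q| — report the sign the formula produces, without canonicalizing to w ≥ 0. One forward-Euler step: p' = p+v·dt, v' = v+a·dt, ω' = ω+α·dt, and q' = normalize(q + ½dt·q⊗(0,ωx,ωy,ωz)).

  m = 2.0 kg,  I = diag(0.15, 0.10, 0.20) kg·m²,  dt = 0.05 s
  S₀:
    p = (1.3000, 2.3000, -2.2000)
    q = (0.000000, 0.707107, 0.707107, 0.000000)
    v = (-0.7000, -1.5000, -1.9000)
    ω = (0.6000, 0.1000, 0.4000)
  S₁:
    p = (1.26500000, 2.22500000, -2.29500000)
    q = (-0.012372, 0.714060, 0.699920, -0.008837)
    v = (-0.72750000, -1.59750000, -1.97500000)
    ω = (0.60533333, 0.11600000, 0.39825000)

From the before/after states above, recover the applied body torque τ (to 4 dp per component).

rate change Δω = (0.00533333, 0.01600000, -0.00175000)
precession coupling = (0.0040, -0.0120, -0.0030)
applied torque τ = (0.0200, 0.0200, -0.0100)

τ = (0.0200, 0.0200, -0.0100)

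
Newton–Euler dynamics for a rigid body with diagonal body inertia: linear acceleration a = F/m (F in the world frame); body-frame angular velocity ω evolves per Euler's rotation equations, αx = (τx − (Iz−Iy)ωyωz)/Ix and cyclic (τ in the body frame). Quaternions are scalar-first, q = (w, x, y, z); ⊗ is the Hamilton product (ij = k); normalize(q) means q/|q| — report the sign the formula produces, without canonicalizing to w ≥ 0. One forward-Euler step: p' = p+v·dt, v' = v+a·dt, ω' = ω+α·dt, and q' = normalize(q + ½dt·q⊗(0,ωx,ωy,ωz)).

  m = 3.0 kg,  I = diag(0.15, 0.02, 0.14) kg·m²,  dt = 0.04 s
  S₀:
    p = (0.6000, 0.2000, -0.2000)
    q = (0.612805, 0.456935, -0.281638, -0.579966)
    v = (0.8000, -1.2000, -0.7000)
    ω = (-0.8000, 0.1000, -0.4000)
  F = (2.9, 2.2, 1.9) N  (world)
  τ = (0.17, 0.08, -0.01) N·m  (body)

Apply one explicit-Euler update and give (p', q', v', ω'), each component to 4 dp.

p' = (0.6320, 0.1520, -0.2280)
q' = (0.6159, 0.4505, -0.2674, -0.5884)
v' = (0.8387, -1.1707, -0.6747)
ω' = (-0.7534, 0.2536, -0.4058)

linear accel F/m = (0.9667, 0.7333, 0.6333)
new position p' = (0.6320, 0.1520, -0.2280)
new velocity v' = (0.8387, -1.1707, -0.6747)
angular accel α = (1.1653, 3.8400, -0.1457)
new body rate ω' = (-0.7534, 0.2536, -0.4058)
Hamilton product q⊗(0,ω) = (0.1617254, -0.3195922, 0.7080273, -0.4247389)
q' = normalize(q + ½dt·q⊗(0,ω)) = (0.6159, 0.4505, -0.2674, -0.5884)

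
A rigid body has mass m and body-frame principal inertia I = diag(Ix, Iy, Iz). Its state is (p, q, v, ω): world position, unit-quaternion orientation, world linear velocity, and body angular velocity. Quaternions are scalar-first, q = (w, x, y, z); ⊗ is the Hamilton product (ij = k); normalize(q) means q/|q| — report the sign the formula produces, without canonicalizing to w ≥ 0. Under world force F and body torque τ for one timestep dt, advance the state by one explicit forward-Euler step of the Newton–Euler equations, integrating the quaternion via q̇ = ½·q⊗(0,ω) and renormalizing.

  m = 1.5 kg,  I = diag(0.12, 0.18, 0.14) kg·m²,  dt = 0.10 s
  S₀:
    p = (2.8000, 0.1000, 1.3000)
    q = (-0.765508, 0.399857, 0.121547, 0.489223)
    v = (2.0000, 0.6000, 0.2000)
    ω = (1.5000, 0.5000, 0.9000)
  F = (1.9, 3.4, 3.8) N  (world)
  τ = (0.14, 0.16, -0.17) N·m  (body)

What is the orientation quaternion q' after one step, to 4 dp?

2q̇ = q⊗(0,ω) = (-1.1008597, -1.2834812, -0.0087908, -0.6713492)
q + ½dt·q⊗(0,ω), renormalized = (-0.8172, 0.3343, 0.1206, 0.4538)

q' = (-0.8172, 0.3343, 0.1206, 0.4538)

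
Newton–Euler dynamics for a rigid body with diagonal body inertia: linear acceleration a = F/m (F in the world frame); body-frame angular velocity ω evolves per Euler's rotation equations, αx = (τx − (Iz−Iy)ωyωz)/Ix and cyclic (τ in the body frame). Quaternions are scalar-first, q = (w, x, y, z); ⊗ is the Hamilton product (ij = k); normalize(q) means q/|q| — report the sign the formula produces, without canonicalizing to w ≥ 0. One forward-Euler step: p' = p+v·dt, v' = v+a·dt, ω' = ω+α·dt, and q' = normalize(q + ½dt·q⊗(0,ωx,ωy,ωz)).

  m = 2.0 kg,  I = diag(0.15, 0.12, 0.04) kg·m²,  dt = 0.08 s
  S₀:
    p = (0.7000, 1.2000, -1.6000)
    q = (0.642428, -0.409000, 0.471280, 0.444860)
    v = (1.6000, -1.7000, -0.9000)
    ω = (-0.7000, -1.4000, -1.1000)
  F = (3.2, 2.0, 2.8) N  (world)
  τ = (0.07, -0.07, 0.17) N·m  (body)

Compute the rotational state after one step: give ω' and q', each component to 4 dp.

ω' = (-0.5970, -1.5031, -0.7012)
q' = (0.6750, -0.4216, 0.4037, 0.4514)

gyro term ω×Iω = (-0.1232, 0.0847, -0.0294)
(τ − ω×Iω)/I = (1.2880, -1.2892, 4.9850)
ω + α·dt = (-0.5970, -1.5031, -0.7012)
q⊗(0,ω) = (0.8628380, -0.3453036, -1.6607012, 0.1958252)
q' = normalize(q + ½dt·q⊗(0,ω)) = (0.6750, -0.4216, 0.4037, 0.4514)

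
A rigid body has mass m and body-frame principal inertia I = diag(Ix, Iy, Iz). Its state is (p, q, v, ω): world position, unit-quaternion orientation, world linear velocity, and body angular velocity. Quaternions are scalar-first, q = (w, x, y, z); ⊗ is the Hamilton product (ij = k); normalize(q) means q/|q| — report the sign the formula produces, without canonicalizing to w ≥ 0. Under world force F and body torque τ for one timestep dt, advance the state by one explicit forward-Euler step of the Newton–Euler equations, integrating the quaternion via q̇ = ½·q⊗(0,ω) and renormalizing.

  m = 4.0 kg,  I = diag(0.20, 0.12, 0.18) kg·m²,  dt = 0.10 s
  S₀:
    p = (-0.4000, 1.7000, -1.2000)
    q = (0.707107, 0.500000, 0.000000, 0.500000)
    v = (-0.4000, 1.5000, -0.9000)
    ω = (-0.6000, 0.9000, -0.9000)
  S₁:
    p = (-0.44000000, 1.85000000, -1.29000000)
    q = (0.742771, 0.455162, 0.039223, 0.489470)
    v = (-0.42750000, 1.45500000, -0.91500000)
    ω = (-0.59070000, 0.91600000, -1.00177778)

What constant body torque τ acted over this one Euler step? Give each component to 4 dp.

rate change Δω = (0.00930000, 0.01600000, -0.10177778)
ω₀×(Iω₀) = (-0.0486, 0.0108, 0.0432)
τ = I·(Δω/dt) + ω₀×(Iω₀) = (-0.0300, 0.0300, -0.1400)

τ = (-0.0300, 0.0300, -0.1400)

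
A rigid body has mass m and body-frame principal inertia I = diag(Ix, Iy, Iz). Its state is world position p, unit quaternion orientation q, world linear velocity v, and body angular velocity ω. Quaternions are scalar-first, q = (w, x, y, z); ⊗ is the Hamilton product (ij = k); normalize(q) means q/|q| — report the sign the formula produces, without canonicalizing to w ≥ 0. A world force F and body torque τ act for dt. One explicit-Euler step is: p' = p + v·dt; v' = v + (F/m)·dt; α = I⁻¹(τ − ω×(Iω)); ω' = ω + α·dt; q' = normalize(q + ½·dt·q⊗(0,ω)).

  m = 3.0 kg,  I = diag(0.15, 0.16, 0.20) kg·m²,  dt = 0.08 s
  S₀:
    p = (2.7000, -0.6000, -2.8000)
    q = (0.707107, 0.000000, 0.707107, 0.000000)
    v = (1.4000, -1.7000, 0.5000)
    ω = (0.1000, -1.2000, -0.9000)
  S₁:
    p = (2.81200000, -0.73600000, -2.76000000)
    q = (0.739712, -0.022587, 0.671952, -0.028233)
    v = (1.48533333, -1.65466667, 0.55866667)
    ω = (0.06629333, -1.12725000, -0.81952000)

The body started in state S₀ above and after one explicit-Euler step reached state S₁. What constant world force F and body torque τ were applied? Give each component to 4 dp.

F = (3.2000, 1.7000, 2.2000)
τ = (-0.0200, 0.1500, 0.2000)

Δv = v₁−v₀ = (0.08533333, 0.04533333, 0.05866667)
applied force F = (3.2000, 1.7000, 2.2000)
Δω = ω₁−ω₀ = (-0.03370667, 0.07275000, 0.08048000)
gyro term ω₀×Iω₀ = (0.0432, 0.0045, -0.0012)
τ = I·(Δω/dt) + ω₀×(Iω₀) = (-0.0200, 0.1500, 0.2000)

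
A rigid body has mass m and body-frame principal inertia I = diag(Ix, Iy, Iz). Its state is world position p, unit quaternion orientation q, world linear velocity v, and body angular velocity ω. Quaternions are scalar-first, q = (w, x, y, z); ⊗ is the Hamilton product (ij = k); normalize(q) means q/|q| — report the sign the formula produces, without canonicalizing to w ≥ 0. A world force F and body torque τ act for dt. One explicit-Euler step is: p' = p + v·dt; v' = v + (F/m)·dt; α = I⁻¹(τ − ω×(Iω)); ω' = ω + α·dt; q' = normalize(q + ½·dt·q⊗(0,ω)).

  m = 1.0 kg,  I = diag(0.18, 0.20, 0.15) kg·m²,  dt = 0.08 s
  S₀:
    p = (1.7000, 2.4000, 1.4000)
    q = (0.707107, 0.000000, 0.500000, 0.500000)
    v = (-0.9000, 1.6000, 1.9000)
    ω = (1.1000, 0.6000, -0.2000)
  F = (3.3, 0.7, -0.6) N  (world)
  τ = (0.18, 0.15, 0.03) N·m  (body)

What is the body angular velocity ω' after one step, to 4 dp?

precession coupling ω×(Iω) = (0.0060, -0.0066, 0.0132)
(τ − ω×Iω)/I = (0.9667, 0.7830, 0.1120)
ω + α·dt = (1.1773, 0.6626, -0.1910)

ω' = (1.1773, 0.6626, -0.1910)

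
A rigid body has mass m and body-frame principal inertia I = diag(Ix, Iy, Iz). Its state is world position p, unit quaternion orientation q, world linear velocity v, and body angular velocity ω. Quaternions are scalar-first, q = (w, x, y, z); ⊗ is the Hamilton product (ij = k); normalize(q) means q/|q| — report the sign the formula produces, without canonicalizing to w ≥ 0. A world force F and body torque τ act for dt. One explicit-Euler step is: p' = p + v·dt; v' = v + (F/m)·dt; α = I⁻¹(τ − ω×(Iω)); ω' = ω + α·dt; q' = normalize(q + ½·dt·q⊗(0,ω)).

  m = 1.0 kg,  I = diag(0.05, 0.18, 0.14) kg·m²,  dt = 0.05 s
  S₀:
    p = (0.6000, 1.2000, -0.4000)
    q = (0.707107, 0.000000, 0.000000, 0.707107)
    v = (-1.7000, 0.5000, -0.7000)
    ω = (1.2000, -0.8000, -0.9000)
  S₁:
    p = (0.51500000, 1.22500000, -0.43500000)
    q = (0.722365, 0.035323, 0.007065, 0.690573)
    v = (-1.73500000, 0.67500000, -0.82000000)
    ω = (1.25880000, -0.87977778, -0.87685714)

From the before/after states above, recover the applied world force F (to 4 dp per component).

velocity change Δv = (-0.03500000, 0.17500000, -0.12000000)
F = m·Δv/dt = (-0.7000, 3.5000, -2.4000)

F = (-0.7000, 3.5000, -2.4000)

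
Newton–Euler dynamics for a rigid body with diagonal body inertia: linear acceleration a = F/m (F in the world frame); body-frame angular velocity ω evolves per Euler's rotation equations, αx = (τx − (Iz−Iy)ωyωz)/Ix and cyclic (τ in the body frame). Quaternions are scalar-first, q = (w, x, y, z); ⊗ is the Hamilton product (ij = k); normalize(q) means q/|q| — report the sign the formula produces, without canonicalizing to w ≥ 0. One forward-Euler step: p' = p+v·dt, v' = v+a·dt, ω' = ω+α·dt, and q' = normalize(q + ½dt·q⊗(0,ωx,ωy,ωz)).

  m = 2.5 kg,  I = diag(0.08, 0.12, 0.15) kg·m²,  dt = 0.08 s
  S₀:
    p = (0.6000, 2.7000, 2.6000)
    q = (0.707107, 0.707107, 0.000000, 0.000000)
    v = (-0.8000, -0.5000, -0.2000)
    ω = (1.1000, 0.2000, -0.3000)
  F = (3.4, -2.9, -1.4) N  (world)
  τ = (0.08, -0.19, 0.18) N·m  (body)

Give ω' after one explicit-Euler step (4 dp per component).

(τ − ω×Iω)/I = (1.0225, -1.7758, 1.1413)
ω' = ω + α·dt = (1.1818, 0.0579, -0.2087)

ω' = (1.1818, 0.0579, -0.2087)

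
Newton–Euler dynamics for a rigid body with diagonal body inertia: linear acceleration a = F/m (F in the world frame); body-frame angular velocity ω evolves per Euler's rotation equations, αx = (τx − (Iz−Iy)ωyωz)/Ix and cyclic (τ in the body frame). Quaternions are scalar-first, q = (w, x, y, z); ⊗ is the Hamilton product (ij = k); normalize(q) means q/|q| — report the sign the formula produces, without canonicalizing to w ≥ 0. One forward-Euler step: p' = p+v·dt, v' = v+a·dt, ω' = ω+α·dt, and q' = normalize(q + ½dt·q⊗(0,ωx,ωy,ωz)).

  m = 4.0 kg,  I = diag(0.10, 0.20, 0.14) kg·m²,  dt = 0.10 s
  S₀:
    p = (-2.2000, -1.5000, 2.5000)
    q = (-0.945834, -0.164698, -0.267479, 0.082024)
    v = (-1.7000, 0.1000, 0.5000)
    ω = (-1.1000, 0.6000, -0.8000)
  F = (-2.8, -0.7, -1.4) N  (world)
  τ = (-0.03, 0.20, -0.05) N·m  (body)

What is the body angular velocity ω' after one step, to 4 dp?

ω' = (-1.1588, 0.7176, -0.7886)

precession coupling ω×(Iω) = (0.0288, -0.0352, -0.0660)
(τ − ω×Iω)/I = (-0.5880, 1.1760, 0.1143)
new body rate ω' = (-1.1588, 0.7176, -0.7886)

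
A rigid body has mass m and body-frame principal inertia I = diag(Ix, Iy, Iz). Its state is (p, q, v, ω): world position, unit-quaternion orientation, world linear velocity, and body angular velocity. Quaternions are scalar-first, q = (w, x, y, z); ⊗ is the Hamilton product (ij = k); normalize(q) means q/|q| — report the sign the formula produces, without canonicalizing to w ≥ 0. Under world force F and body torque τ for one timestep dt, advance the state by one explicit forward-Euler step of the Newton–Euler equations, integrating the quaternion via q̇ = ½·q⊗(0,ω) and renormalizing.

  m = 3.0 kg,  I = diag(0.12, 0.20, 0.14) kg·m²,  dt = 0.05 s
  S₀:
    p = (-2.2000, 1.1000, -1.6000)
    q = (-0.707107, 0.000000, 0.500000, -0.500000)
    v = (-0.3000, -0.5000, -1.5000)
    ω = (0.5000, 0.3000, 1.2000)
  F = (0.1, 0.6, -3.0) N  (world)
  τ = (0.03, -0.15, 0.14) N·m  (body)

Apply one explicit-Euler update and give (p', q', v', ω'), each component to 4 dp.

p' = (-2.2150, 1.0750, -1.6750)
q' = (-0.6955, 0.0099, 0.4882, -0.5272)
v' = (-0.2983, -0.4900, -1.5500)
ω' = (0.5215, 0.2655, 1.2457)

ω×(Iω) gyroscopic = (-0.0216, -0.0120, 0.0120)
angular accel α = (0.4300, -0.6900, 0.9143)
ω + α·dt = (0.5215, 0.2655, 1.2457)
Hamilton product q⊗(0,ω) = (0.4500000, 0.3964465, -0.4621321, -1.0985284)
updated quaternion q' = (-0.6955, 0.0099, 0.4882, -0.5272)
a = (0.0333, 0.2000, -1.0000)
p + v·dt = (-2.2150, 1.0750, -1.6750)
new velocity v' = (-0.2983, -0.4900, -1.5500)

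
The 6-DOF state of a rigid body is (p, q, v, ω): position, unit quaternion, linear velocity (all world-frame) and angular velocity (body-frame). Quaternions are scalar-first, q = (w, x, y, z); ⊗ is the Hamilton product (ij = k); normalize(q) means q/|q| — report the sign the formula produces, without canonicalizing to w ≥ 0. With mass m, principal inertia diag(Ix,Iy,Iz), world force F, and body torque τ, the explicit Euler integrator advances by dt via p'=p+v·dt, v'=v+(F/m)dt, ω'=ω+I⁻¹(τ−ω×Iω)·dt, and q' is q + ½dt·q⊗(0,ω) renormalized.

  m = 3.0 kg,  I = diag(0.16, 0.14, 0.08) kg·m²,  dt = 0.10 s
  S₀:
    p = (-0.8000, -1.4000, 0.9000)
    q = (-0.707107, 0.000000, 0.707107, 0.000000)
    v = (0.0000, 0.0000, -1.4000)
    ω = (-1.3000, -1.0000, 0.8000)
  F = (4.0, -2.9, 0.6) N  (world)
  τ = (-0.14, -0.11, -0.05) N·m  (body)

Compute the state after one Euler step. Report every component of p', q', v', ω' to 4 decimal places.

(τ − ω×Iω)/I = (-1.1750, -0.1914, -0.3000)
ω' = ω + α·dt = (-1.4175, -1.0191, 0.7700)
2q̇ = q⊗(0,ω) = (0.7071070, 1.4849247, 0.7071070, 0.3535535)
updated quaternion q' = (-0.6690, 0.0739, 0.7394, 0.0176)
a = F/m = (1.3333, -0.9667, 0.2000)
p' = p + v·dt = (-0.8000, -1.4000, 0.7600)
new velocity v' = (0.1333, -0.0967, -1.3800)

p' = (-0.8000, -1.4000, 0.7600)
q' = (-0.6690, 0.0739, 0.7394, 0.0176)
v' = (0.1333, -0.0967, -1.3800)
ω' = (-1.4175, -1.0191, 0.7700)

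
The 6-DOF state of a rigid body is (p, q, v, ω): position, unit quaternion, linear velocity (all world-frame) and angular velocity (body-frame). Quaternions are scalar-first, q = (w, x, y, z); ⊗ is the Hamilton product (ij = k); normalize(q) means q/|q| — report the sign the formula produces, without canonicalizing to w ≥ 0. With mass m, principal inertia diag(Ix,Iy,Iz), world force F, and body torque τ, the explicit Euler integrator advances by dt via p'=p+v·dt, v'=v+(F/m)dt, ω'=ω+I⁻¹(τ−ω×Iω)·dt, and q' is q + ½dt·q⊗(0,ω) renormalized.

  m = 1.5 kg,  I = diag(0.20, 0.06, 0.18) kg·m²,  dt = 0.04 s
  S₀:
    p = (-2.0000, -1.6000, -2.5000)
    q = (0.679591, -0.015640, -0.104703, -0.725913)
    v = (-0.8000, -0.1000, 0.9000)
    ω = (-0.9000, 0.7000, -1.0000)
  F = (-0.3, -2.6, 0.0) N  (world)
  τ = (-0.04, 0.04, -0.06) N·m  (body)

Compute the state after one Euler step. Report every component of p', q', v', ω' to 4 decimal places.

p' = (-2.0320, -1.6040, -2.4640)
q' = (0.6660, -0.0156, -0.0824, -0.7413)
v' = (-0.8080, -0.1693, 0.9000)
ω' = (-0.8912, 0.7147, -1.0329)

precession coupling ω×(Iω) = (-0.0840, 0.0180, 0.0882)
(τ − ω×Iω)/I = (0.2200, 0.3667, -0.8233)
ω' = ω + α·dt = (-0.8912, 0.7147, -1.0329)
q⊗(0,ω) = (-0.6666969, 0.0012102, 1.1133954, -0.7847717)
q' = normalize(q + ½dt·q⊗(0,ω)) = (0.6660, -0.0156, -0.0824, -0.7413)
p + v·dt = (-2.0320, -1.6040, -2.4640)
v' = v + a·dt = (-0.8080, -0.1693, 0.9000)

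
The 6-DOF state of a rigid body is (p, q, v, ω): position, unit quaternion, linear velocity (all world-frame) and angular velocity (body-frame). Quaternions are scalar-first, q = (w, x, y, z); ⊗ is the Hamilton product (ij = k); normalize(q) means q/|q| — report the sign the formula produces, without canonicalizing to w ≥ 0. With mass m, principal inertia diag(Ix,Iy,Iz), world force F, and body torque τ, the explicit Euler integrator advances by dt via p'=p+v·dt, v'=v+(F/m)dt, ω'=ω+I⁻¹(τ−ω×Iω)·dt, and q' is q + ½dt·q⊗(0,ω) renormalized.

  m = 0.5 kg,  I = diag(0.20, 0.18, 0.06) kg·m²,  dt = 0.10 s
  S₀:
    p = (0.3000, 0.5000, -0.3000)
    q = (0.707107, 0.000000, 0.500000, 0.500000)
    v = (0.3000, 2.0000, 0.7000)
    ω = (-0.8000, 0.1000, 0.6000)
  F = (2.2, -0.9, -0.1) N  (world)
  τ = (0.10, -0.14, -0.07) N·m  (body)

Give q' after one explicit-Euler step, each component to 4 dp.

Hamilton product q⊗(0,ω) = (-0.3500000, -0.3156856, -0.3292893, 0.8242642)
updated quaternion q' = (0.6887, -0.0158, 0.4829, 0.5405)

q' = (0.6887, -0.0158, 0.4829, 0.5405)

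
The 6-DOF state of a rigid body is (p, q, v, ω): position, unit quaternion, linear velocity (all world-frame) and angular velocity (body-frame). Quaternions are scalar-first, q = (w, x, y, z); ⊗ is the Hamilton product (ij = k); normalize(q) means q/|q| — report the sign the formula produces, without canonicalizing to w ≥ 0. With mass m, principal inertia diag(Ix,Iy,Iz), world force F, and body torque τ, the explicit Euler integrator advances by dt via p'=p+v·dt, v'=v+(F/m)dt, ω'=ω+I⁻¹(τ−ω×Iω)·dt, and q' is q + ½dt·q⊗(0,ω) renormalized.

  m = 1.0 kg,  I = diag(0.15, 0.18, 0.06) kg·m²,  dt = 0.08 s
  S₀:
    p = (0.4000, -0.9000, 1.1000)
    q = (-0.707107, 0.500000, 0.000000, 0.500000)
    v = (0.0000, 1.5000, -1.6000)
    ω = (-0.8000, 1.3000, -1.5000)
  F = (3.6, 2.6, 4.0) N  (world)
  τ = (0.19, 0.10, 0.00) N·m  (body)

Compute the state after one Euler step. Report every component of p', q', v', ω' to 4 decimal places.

p' = (0.4000, -0.7800, 0.9720)
q' = (-0.6587, 0.4948, -0.0227, 0.5664)
v' = (0.2880, 1.7080, -1.2800)
ω' = (-0.8235, 1.2964, -1.4584)

p + v·dt = (0.4000, -0.7800, 0.9720)
v' = v + a·dt = (0.2880, 1.7080, -1.2800)
α = I⁻¹(τ − ω×Iω) = (-0.2933, -0.0444, 0.5200)
ω' = ω + α·dt = (-0.8235, 1.2964, -1.4584)
2q̇ = q⊗(0,ω) = (1.1500000, -0.0843144, -0.5692391, 1.7106605)
updated quaternion q' = (-0.6587, 0.4948, -0.0227, 0.5664)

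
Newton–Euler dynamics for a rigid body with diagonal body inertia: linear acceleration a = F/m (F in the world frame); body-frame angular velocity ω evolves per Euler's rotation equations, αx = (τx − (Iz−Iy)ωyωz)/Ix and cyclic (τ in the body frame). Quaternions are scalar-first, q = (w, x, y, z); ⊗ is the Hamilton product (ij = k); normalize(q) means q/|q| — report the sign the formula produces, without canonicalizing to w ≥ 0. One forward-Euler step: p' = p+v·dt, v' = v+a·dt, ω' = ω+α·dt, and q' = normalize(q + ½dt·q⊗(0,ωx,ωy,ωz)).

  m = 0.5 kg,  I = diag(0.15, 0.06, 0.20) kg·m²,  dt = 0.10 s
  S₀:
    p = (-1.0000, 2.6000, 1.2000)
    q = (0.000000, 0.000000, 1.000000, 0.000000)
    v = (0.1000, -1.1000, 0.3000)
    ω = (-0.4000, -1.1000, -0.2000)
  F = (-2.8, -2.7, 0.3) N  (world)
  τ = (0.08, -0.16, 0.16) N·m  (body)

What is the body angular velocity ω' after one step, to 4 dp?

precession coupling ω×(Iω) = (0.0308, -0.0040, -0.0396)
(τ − ω×Iω)/I = (0.3280, -2.6000, 0.9980)
ω + α·dt = (-0.3672, -1.3600, -0.1002)

ω' = (-0.3672, -1.3600, -0.1002)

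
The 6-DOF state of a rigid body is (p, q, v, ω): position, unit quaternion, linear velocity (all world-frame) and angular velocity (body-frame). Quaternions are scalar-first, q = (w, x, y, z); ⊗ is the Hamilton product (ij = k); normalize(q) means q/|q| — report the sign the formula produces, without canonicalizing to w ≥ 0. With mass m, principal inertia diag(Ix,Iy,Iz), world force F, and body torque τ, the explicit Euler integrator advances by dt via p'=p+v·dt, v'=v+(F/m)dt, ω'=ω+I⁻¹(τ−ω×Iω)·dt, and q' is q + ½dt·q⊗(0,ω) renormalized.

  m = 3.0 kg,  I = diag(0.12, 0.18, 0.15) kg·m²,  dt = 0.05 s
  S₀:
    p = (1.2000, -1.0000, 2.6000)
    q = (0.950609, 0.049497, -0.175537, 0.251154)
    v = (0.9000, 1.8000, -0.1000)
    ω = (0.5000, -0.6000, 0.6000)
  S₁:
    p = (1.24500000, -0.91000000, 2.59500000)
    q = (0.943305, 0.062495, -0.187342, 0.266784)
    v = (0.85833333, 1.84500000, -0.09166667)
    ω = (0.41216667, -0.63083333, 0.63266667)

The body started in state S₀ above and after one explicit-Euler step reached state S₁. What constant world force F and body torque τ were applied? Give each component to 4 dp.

rate change Δω = (-0.08783333, -0.03083333, 0.03266667)
τ = I·(Δω/dt) + ω₀×(Iω₀) = (-0.2000, -0.1200, 0.0800)
Δv = v₁−v₀ = (-0.04166667, 0.04500000, 0.00833333)
F = m·Δv/dt = (-2.5000, 2.7000, 0.5000)

F = (-2.5000, 2.7000, 0.5000)
τ = (-0.2000, -0.1200, 0.0800)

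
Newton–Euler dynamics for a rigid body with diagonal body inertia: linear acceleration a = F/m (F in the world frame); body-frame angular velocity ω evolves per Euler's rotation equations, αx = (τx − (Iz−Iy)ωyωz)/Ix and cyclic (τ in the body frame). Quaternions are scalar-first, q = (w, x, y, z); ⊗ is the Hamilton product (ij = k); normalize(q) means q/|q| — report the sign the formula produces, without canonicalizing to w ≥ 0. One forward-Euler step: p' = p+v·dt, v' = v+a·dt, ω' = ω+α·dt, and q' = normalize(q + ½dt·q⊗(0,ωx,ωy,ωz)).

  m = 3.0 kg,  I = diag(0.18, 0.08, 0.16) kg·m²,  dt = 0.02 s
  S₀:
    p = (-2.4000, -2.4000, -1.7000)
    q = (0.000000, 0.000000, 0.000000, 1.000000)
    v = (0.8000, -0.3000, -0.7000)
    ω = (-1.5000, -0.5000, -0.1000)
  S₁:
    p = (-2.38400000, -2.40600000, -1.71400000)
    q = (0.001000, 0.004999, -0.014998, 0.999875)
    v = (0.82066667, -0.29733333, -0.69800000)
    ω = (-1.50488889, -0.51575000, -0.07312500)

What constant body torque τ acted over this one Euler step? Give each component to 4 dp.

τ = (-0.0400, -0.0600, 0.1400)

rate change Δω = (-0.00488889, -0.01575000, 0.02687500)
ω₀×(Iω₀) = (0.0040, 0.0030, -0.0750)
applied torque τ = (-0.0400, -0.0600, 0.1400)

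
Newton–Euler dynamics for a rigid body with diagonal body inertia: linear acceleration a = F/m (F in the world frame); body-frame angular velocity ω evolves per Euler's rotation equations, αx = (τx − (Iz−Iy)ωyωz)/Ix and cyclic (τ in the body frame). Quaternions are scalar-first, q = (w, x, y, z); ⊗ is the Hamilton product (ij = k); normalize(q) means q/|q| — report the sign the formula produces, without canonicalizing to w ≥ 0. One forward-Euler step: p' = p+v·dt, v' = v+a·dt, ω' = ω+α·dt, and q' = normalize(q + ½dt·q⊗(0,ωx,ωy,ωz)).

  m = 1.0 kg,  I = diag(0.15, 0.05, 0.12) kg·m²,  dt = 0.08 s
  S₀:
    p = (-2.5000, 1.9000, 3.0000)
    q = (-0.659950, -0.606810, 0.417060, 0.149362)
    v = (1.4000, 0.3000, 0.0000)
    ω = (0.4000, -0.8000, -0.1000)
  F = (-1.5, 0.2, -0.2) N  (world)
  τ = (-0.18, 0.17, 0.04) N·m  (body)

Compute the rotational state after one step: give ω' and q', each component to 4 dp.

ω' = (0.3010, -0.5261, -0.0947)
q' = (-0.6359, -0.6139, 0.4379, 0.1646)

α = I⁻¹(τ − ω×Iω) = (-1.2373, 3.4240, 0.0667)
ω' = ω + α·dt = (0.3010, -0.5261, -0.0947)
2q̇ = q⊗(0,ω) = (0.5913082, -0.1861964, 0.5270238, 0.3846190)
updated quaternion q' = (-0.6359, -0.6139, 0.4379, 0.1646)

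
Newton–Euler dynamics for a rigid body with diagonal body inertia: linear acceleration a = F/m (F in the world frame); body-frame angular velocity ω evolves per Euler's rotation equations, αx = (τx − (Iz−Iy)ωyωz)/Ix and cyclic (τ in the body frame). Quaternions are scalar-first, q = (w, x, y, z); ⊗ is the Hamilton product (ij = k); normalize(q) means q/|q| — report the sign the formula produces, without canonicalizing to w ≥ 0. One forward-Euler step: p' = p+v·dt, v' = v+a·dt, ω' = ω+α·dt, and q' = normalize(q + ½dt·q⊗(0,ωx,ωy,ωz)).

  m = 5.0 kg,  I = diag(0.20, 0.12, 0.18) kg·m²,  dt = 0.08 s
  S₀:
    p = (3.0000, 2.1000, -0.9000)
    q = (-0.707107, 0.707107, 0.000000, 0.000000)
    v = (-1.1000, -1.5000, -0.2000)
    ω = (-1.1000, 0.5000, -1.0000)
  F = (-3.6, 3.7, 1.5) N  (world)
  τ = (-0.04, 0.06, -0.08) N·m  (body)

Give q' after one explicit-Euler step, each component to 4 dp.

2q̇ = q⊗(0,ω) = (0.7778177, 0.7778177, 0.3535535, 1.0606605)
q + ½dt·q⊗(0,ω), renormalized = (-0.6747, 0.7368, 0.0141, 0.0423)

q' = (-0.6747, 0.7368, 0.0141, 0.0423)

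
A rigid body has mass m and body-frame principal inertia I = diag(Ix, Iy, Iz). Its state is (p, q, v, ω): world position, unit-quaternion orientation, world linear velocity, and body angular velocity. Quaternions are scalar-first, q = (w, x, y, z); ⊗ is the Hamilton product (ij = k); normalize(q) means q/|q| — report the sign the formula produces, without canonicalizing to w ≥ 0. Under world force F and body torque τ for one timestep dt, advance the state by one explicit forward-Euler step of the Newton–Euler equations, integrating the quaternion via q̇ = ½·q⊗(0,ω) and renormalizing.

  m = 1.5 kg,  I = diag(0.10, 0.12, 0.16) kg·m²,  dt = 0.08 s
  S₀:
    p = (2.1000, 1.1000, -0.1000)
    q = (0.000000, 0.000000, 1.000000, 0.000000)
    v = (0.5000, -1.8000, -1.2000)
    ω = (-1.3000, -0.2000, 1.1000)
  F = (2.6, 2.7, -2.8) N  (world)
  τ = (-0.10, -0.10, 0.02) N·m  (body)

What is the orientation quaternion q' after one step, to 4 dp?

2q̇ = q⊗(0,ω) = (0.2000000, 1.1000000, 0.0000000, 1.3000000)
updated quaternion q' = (0.0080, 0.0439, 0.9977, 0.0519)

q' = (0.0080, 0.0439, 0.9977, 0.0519)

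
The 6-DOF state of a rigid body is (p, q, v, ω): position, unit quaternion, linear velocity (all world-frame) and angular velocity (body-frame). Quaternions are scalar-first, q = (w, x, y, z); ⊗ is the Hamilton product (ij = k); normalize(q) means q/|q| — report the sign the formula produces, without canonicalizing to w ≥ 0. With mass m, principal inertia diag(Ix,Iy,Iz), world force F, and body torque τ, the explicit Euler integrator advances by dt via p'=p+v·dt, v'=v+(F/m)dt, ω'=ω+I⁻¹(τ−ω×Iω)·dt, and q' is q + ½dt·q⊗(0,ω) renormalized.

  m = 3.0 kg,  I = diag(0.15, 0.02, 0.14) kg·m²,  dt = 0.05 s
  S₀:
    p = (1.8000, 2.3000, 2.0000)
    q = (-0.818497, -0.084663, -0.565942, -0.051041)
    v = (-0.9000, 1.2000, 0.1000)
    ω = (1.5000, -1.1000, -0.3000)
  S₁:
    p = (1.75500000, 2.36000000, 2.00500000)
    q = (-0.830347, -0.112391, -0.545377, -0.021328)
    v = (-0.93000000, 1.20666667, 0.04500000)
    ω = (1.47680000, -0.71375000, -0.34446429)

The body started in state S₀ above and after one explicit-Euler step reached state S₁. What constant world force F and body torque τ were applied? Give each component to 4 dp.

Δv = v₁−v₀ = (-0.03000000, 0.00666667, -0.05500000)
m·(v₁−v₀)/dt = (-1.8000, 0.4000, -3.3000)
Δω = ω₁−ω₀ = (-0.02320000, 0.38625000, -0.04446429)
ω₀×(Iω₀) = (0.0396, -0.0045, 0.2145)
τ = I·(Δω/dt) + ω₀×(Iω₀) = (-0.0300, 0.1500, 0.0900)

F = (-1.8000, 0.4000, -3.3000)
τ = (-0.0300, 0.1500, 0.0900)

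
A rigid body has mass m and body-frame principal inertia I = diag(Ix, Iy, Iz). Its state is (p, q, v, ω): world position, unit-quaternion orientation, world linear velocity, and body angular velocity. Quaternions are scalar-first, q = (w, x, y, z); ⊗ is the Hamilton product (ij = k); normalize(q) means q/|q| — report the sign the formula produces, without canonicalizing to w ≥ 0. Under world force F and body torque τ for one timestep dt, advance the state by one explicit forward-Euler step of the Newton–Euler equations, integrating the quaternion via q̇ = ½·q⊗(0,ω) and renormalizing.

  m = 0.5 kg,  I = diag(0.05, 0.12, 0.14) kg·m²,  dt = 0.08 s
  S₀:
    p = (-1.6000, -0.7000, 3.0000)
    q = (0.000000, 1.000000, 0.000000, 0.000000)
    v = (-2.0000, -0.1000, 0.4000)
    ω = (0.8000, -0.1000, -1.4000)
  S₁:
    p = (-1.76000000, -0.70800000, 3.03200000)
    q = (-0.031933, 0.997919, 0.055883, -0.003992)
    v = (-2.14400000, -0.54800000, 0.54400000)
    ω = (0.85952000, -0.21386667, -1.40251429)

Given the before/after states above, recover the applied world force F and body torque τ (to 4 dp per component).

F = (-0.9000, -2.8000, 0.9000)
τ = (0.0400, -0.0700, -0.0100)

v₁ − v₀ = (-0.14400000, -0.44800000, 0.14400000)
F = m·Δv/dt = (-0.9000, -2.8000, 0.9000)
Δω = ω₁−ω₀ = (0.05952000, -0.11386667, -0.00251429)
gyro term ω₀×Iω₀ = (0.0028, 0.1008, -0.0056)
τ = I·(Δω/dt) + ω₀×(Iω₀) = (0.0400, -0.0700, -0.0100)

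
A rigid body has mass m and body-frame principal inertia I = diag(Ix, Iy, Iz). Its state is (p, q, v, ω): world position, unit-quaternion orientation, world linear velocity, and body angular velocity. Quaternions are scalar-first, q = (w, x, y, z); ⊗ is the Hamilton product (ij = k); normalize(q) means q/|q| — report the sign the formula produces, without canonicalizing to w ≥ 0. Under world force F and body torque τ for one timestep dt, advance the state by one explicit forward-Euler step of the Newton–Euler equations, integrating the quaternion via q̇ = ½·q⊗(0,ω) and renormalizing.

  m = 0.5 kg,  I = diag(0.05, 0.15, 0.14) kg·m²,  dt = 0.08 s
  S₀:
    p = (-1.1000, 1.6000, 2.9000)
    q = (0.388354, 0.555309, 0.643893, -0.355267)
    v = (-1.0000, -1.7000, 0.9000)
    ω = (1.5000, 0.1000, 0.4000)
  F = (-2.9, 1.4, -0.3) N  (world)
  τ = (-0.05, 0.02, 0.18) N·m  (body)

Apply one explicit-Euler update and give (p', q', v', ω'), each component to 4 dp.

p' = (-1.1800, 1.4640, 2.9720)
q' = (0.3575, 0.5892, 0.6141, -0.3847)
v' = (-1.4640, -1.4760, 0.8520)
ω' = (1.4206, 0.1395, 0.4943)

precession coupling ω×(Iω) = (-0.0004, -0.0540, 0.0150)
(τ − ω×Iω)/I = (-0.9920, 0.4933, 1.1786)
new body rate ω' = (1.4206, 0.1395, 0.4943)
Hamilton product q⊗(0,ω) = (-0.7552460, 0.8756149, -0.7161887, -0.7549670)
q + ½dt·q⊗(0,ω), renormalized = (0.3575, 0.5892, 0.6141, -0.3847)
p + v·dt = (-1.1800, 1.4640, 2.9720)
v' = v + a·dt = (-1.4640, -1.4760, 0.8520)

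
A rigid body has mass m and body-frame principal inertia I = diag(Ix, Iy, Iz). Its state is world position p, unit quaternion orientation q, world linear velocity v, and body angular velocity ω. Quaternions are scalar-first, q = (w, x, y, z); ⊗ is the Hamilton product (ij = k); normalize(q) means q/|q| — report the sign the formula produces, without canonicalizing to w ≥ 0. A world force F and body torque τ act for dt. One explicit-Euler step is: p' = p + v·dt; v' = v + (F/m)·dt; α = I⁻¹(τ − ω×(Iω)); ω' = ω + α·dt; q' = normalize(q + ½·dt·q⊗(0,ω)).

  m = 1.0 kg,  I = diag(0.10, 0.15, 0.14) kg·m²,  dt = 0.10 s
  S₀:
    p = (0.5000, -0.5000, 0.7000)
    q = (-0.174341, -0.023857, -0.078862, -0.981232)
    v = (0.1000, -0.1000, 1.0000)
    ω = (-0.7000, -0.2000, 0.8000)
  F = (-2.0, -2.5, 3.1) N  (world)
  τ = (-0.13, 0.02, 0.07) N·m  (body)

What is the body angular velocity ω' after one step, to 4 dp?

ω' = (-0.8316, -0.2016, 0.8450)

α = I⁻¹(τ − ω×Iω) = (-1.3160, -0.0160, 0.4500)
new body rate ω' = (-0.8316, -0.2016, 0.8450)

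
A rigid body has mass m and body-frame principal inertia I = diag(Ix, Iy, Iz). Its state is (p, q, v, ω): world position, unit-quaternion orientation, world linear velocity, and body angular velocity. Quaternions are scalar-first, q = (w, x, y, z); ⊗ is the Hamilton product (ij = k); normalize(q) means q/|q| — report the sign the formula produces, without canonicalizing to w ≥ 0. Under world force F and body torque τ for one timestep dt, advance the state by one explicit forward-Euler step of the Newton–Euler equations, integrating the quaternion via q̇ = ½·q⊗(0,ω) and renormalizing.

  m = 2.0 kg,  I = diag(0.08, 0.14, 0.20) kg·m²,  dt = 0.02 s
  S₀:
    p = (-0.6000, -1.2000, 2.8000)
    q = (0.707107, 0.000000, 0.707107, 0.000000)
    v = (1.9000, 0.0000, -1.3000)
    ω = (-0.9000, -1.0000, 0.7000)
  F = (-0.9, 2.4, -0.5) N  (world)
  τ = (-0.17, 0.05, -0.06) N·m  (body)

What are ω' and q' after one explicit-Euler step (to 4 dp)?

ω' = (-0.9320, -1.0037, 0.6886)
q' = (0.7141, -0.0014, 0.7000, 0.0113)

(τ − ω×Iω)/I = (-1.6000, -0.1829, -0.5700)
ω' = ω + α·dt = (-0.9320, -1.0037, 0.6886)
2q̇ = q⊗(0,ω) = (0.7071070, -0.1414214, -0.7071070, 1.1313712)
q + ½dt·q⊗(0,ω), renormalized = (0.7141, -0.0014, 0.7000, 0.0113)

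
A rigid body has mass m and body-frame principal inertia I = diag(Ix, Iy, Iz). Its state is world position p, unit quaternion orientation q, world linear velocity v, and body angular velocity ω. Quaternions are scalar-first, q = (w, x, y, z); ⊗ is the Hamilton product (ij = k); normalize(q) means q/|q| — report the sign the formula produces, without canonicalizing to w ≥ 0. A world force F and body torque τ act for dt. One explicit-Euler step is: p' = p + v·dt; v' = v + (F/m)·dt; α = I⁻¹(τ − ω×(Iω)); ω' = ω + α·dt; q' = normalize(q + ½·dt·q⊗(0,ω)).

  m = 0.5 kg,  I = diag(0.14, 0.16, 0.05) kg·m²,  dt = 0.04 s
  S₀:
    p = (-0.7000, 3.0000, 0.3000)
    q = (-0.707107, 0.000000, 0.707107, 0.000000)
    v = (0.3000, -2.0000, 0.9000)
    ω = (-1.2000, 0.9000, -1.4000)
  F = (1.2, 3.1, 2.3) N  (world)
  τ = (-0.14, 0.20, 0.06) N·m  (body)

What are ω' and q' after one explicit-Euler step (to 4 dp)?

gyro term ω×Iω = (0.1386, 0.1512, -0.0216)
(τ − ω×Iω)/I = (-1.9900, 0.3050, 1.6320)
ω + α·dt = (-1.2796, 0.9122, -1.3347)
q⊗(0,ω) = (-0.6363963, -0.1414214, -0.6363963, 1.8384782)
q' = normalize(q + ½dt·q⊗(0,ω)) = (-0.7192, -0.0028, 0.6938, 0.0367)

ω' = (-1.2796, 0.9122, -1.3347)
q' = (-0.7192, -0.0028, 0.6938, 0.0367)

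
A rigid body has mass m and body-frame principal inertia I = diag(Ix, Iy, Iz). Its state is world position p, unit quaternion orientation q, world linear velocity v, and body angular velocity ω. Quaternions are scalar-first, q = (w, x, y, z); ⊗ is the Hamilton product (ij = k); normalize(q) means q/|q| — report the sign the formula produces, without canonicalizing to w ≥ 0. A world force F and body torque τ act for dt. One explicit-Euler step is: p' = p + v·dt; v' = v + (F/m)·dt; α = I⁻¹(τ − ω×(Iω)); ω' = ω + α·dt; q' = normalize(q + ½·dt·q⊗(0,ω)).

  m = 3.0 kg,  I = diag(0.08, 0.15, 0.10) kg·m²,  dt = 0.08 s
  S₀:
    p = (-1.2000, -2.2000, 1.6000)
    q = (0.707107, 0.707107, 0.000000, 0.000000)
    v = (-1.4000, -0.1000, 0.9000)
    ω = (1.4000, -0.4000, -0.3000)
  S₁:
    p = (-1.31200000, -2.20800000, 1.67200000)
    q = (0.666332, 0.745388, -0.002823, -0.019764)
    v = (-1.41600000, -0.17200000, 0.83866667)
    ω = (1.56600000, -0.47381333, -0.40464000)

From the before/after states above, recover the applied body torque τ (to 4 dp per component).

rate change Δω = (0.16600000, -0.07381333, -0.10464000)
precession coupling = (-0.0060, 0.0084, -0.0392)
applied torque τ = (0.1600, -0.1300, -0.1700)

τ = (0.1600, -0.1300, -0.1700)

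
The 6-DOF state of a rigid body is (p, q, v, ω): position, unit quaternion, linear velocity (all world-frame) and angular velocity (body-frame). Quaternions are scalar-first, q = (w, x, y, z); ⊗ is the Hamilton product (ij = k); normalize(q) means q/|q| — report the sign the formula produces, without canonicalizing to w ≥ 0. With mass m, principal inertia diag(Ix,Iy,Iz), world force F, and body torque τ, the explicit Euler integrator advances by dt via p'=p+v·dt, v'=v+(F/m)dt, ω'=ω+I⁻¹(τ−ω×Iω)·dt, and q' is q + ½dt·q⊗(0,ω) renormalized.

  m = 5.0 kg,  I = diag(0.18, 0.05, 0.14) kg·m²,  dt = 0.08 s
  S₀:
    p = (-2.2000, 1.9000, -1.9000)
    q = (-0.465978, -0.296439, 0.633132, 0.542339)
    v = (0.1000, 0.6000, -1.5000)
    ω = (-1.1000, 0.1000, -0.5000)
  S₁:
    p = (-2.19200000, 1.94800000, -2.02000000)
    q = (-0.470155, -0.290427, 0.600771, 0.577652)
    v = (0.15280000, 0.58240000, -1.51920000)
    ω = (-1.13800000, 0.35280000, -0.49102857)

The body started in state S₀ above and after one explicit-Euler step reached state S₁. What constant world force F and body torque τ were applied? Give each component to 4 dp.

F = (3.3000, -1.1000, -1.2000)
τ = (-0.0900, 0.1800, 0.0300)

Δω = ω₁−ω₀ = (-0.03800000, 0.25280000, 0.00897143)
gyro term ω₀×Iω₀ = (-0.0045, 0.0220, 0.0143)
applied torque τ = (-0.0900, 0.1800, 0.0300)
Δv = v₁−v₀ = (0.05280000, -0.01760000, -0.01920000)
F = m·Δv/dt = (3.3000, -1.1000, -1.2000)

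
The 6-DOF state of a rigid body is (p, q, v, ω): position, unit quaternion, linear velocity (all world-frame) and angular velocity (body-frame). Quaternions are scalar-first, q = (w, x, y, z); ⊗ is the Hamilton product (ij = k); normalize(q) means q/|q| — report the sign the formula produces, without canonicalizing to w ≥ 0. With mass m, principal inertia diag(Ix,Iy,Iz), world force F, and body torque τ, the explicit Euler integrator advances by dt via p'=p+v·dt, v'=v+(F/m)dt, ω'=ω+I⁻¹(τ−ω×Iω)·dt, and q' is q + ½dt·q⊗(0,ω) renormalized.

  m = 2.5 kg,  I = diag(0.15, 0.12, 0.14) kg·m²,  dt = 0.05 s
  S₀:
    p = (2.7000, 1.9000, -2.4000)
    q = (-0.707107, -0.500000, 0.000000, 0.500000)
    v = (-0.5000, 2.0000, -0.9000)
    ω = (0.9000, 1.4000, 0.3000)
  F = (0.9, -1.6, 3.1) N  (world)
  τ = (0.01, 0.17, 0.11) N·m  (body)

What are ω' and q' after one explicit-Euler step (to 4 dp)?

ω' = (0.9005, 1.4697, 0.3528)
q' = (-0.6990, -0.5329, -0.0097, 0.4768)

α = I⁻¹(τ − ω×Iω) = (0.0107, 1.3942, 1.0557)
ω' = ω + α·dt = (0.9005, 1.4697, 0.3528)
2q̇ = q⊗(0,ω) = (0.3000000, -1.3363963, -0.3899498, -0.9121321)
q + ½dt·q⊗(0,ω), renormalized = (-0.6990, -0.5329, -0.0097, 0.4768)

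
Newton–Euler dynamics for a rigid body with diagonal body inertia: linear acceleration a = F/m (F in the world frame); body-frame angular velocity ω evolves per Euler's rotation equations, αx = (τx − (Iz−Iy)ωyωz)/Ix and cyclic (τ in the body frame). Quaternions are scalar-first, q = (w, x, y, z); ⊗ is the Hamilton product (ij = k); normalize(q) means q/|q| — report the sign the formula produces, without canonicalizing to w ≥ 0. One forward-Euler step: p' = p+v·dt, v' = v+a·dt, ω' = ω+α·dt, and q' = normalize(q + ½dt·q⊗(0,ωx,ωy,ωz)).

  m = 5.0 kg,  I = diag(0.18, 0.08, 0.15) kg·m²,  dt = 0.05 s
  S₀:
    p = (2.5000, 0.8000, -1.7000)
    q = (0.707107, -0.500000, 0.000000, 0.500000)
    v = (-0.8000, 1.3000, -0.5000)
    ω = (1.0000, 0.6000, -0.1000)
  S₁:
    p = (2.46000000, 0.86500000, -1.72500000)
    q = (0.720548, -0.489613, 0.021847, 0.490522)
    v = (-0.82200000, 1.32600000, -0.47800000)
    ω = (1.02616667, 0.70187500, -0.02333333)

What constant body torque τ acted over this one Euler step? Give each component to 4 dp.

τ = (0.0900, 0.1600, 0.1700)

ω₁ − ω₀ = (0.02616667, 0.10187500, 0.07666667)
gyro term ω₀×Iω₀ = (-0.0042, -0.0030, -0.0600)
I·α + gyro = (0.0900, 0.1600, 0.1700)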